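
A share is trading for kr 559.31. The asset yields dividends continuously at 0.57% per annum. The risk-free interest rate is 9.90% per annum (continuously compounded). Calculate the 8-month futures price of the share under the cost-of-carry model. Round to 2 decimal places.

F = S·e^((r − q)T) = 559.31 · e^((0.0990 − 0.0057) × 8/12)
= 559.31 · e^0.062200 = 559.31 × 1.064175
F = kr 595.20

kr 595.20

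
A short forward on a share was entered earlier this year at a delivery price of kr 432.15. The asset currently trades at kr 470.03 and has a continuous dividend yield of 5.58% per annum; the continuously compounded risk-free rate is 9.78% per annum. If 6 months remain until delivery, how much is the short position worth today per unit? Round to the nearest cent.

Current fair forward for the remaining 6 months: F = S·e^((r − q)·T), (r − q) = 0.0978 − 0.0558 = 0.0420
F = 470.03 · e^(0.0420 × 6/12) = 470.03 × 1.021222 = 480.0050
Value of long forward = (F − K)·e^(−rT) = (480.0050 − 432.15) · e^(−0.0978·6/12)
= 47.8550 × 0.952276 = 45.57
Short position value = −(long value) = -kr 45.57

-kr 45.57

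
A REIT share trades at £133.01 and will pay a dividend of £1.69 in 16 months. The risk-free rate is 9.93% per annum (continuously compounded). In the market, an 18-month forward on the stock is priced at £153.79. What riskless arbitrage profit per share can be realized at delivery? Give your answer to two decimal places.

£1.13 per share

PV(dividends) I = 1.69·e^(−0.0993·16/12) = 1.4804
Fair forward F* = (S − I)·e^(rT) = (133.01 − 1.4804)·e^0.148950 = 131.5296 × 1.160615 = 152.6552
Market £153.79 > fair 152.6552: forward overpriced → cash-and-carry (borrow at r, buy the stock and collect the dividends, short the forward).
Profit at T = |F_mkt − F*| = |153.79 − 152.6552| = £1.13 per share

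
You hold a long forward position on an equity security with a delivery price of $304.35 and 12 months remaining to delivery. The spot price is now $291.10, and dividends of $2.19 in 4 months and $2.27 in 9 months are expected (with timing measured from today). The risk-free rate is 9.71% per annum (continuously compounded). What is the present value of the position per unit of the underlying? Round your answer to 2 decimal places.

PV(remaining dividends) I = 2.19·e^(−0.0971·4/12) + 2.27·e^(−0.0971·9/12) = 4.2308
Current forward F = (S − I)·e^(rT) = (291.10 − 4.2308)·e^(0.0971·12/12) = 286.8692 × 1.101971 = 316.1215
Value (long) = (F − K)·e^(−rT) = (316.1215 − 304.35) × 0.907465 = 10.6822
Value = $10.68

$10.68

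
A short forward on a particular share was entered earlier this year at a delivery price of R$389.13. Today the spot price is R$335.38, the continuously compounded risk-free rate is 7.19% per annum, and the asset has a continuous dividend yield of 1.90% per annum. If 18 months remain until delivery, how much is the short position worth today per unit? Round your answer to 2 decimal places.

Current fair forward for the remaining 18 months: F = S·e^((r − q)·T), (r − q) = 0.0719 − 0.0190 = 0.0529
F = 335.38 · e^(0.0529 × 18/12) = 335.38 × 1.082583 = 363.0767
Value of long forward = (F − K)·e^(−rT) = (363.0767 − 389.13) · e^(−0.0719·18/12)
= -26.0533 × 0.897762 = -23.39
Short position value = −(long value) = R$23.39

R$23.39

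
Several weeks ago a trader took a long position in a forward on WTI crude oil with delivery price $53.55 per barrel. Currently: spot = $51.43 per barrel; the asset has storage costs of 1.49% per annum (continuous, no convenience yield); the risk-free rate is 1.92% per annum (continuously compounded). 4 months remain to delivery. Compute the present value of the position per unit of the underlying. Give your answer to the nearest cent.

Current fair forward for the remaining 4 months: F = S·e^((r + u)·T), (r + u) = 0.0192 + 0.0149 = 0.0341
F = 51.43 · e^(0.0341 × 4/12) = 51.43 × 1.011432 = 52.0179
Value of long forward = (F − K)·e^(−rT) = (52.0179 − 53.55) · e^(−0.0192·4/12)
= -1.5321 × 0.993620 = -1.52

-$1.52 per barrel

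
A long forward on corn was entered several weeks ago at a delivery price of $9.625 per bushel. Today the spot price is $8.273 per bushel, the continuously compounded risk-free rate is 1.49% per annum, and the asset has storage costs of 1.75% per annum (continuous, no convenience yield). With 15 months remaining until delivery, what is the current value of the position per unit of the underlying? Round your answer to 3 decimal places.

Current fair forward for the remaining 15 months: F = S·e^((r + u)·T), (r + u) = 0.0149 + 0.0175 = 0.0324
F = 8.273 · e^(0.0324 × 15/12) = 8.273 × 1.041331 = 8.6149
Value of long forward = (F − K)·e^(−rT) = (8.6149 − 9.625) · e^(−0.0149·15/12)
= -1.0101 × 0.981547 = -0.991

-$0.991 per bushel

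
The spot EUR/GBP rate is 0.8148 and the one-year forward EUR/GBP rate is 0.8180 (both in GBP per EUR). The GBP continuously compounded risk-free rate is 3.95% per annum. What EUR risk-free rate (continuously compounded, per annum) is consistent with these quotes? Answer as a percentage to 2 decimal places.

F = S·e^((r_GBP − r_EUR)T) ⇒ r_EUR = r_GBP − ln(F/S)/T
ln(0.8180/0.8148) = 0.003920; /(12/12) = 0.003920
r_EUR = 0.0395 − 0.003920 = 0.035580
r_EUR = 3.56%

3.56%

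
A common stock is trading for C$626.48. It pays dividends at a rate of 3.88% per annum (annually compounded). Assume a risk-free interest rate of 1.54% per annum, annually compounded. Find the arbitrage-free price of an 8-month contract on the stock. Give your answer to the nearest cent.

F = S · (1+r)^T / (1+q)^T
= 626.48 × 1.010240 / 1.025702 = 626.48 × 0.984925
F = C$617.04

C$617.04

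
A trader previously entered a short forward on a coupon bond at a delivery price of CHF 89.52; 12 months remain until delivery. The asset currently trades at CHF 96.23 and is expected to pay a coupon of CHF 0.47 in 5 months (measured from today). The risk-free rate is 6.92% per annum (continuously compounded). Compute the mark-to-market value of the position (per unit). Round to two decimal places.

-CHF 12.24

PV(remaining coupons) I = 0.47·e^(−0.0692·5/12) = 0.4566
Current forward F = (S − I)·e^(rT) = (96.23 − 0.4566)·e^(0.0692·12/12) = 95.7734 × 1.071651 = 102.6357
Value (long) = (F − K)·e^(−rT) = (102.6357 − 89.52) × 0.933140 = 12.2388
Short position value = −(long value) = -CHF 12.24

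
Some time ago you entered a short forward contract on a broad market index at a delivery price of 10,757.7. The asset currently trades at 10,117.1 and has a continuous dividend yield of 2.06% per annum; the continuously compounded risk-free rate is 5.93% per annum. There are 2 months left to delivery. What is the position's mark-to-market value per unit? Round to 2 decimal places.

Current fair forward for the remaining 2 months: F = S·e^((r − q)·T), (r − q) = 0.0593 − 0.0206 = 0.0387
F = 10117.1 · e^(0.0387 × 2/12) = 10117.1 × 1.00647085 = 10182.5662
Value of long forward = (F − K)·e^(−rT) = (10182.5662 − 10757.7) · e^(−0.0593·2/12)
= -575.1338 × 0.99016535 = -569.48
Short position value = −(long value) = 569.48

569.48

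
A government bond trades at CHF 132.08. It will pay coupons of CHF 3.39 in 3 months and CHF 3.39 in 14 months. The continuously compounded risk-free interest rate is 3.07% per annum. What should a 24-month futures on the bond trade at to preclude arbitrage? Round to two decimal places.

CHF 133.39

PV(coupons) I = 3.39·e^(−0.0307·3/12) + 3.39·e^(−0.0307·14/12)
I = 3.3641 + 3.2707 = 6.6348
F = (S − I)·e^(rT) = (132.08 − 6.6348) · e^(0.0307·24/12)
= 125.4452 · e^0.061400 = 125.4452 × 1.063324 = CHF 133.39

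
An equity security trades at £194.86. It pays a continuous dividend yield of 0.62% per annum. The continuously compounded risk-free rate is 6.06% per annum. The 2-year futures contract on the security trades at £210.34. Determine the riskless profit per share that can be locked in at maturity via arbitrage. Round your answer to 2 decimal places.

£6.92 per share

Fair futures: F* = S·e^(carry·T), with carry = (r − q) = 0.0606 − 0.0062 = 0.0544
F* = 194.86 · e^(0.0544 × 2) = 194.86 · e^0.108800 = 194.86 × 1.114939 = £217.2570
Market £210.34 < fair £217.2570: forward underpriced → reverse cash-and-carry (short spot, go long the forward).
At maturity, profit = |F_mkt − F*| = |210.34 − 217.2570| = £6.92 per share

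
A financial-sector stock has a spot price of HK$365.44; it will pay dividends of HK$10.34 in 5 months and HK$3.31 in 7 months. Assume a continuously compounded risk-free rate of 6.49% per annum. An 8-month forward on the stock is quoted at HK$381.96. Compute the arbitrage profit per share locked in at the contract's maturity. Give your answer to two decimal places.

PV(dividends) I = 10.34·e^(−0.0649·5/12) + 3.31·e^(−0.0649·7/12) = 13.2512
Fair forward F* = (S − I)·e^(rT) = (365.44 − 13.2512)·e^0.043267 = 352.1888 × 1.044217 = 367.7615
Market HK$381.96 > fair 367.7615: forward overpriced → cash-and-carry (borrow at r, buy the stock and collect the dividends, short the forward).
Profit at T = |F_mkt − F*| = |381.96 − 367.7615| = HK$14.20 per share

HK$14.20 per share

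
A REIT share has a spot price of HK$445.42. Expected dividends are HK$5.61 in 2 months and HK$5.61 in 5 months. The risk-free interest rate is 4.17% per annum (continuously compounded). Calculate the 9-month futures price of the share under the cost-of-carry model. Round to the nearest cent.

PV(dividends) I = 5.61·e^(−0.0417·2/12) + 5.61·e^(−0.0417·5/12)
I = 5.5711 + 5.5134 = 11.0845
F = (S − I)·e^(rT) = (445.42 − 11.0845) · e^(0.0417·9/12)
= 434.3355 · e^0.031275 = 434.3355 × 1.031769 = HK$448.13

HK$448.13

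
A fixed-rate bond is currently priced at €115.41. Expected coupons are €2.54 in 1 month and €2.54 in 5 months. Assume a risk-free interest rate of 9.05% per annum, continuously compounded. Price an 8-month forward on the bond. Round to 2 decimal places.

€117.31

PV(coupons) I = 2.54·e^(−0.0905·1/12) + 2.54·e^(−0.0905·5/12)
I = 2.5209 + 2.4460 = 4.9669
F = (S − I)·e^(rT) = (115.41 − 4.9669) · e^(0.0905·8/12)
= 110.4431 · e^0.060333 = 110.4431 × 1.062190 = €117.31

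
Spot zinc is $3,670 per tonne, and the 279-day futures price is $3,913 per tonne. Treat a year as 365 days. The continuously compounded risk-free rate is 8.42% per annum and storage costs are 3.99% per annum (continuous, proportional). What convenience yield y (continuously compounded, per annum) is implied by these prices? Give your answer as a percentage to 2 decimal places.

4.02%

F = S·e^((r+u−y)T) ⇒ (r+u−y) = ln(F/S)/T
ln(3913/3670) = 0.064113; /T ⇒ 0.083875
y = r + u − ln(F/S)/T = 0.0842 + 0.0399 − 0.083875 = 0.040225
y = 4.02%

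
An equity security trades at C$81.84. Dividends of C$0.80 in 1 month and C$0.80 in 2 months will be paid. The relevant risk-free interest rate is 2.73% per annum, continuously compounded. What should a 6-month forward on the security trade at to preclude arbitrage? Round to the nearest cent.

C$81.35

PV(dividends) I = 0.80·e^(−0.0273·1/12) + 0.80·e^(−0.0273·2/12)
I = 0.7982 + 0.7964 = 1.5946
F = (S − I)·e^(rT) = (81.84 − 1.5946) · e^(0.0273·6/12)
= 80.2454 · e^0.013650 = 80.2454 × 1.013744 = C$81.35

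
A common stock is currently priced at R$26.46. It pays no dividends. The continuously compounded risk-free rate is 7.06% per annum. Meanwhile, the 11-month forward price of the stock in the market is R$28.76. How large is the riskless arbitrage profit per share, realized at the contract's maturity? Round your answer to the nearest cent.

R$0.53 per share

Fair forward: F* = S·e^(carry·T), with carry = r = 0.0706
F* = 26.46 · e^(0.0706 × 11/12) = 26.46 · e^0.064717 = 26.46 × 1.066857 = R$28.2290
Market R$28.76 > fair R$28.2290: forward overpriced → cash-and-carry (buy spot, short the forward).
At maturity, profit = |F_mkt − F*| = |28.76 − 28.2290| = R$0.53 per share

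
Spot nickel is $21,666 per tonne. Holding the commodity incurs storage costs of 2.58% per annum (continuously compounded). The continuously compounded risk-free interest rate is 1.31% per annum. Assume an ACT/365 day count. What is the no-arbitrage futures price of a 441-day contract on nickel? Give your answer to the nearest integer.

$22,709 per tonne

Net carry = r + u − y = 0.0131 + 0.0258 − 0.0000 = 0.0389
F = S·e^((r+u−y)T) = 21666 · e^(0.0389 × 441/365) = 21666 · e^0.047000
= 21666 × 1.048122 = $22,709 per tonne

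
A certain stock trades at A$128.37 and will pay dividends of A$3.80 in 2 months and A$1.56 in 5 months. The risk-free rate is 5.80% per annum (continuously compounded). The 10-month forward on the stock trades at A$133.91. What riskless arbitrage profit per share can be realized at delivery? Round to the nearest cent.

A$4.73 per share

PV(dividends) I = 3.80·e^(−0.0580·2/12) + 1.56·e^(−0.0580·5/12) = 5.2862
Fair forward F* = (S − I)·e^(rT) = (128.37 − 5.2862)·e^0.048333 = 123.0838 × 1.049520 = 129.1789
Market A$133.91 > fair 129.1789: forward overpriced → cash-and-carry (borrow at r, buy the stock and collect the dividends, short the forward).
Profit at T = |F_mkt − F*| = |133.91 − 129.1789| = A$4.73 per share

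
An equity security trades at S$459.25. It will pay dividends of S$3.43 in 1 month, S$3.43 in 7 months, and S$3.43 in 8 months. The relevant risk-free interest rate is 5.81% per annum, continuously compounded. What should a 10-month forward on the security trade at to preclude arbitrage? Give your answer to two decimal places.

S$471.51

PV(dividends) I = 3.43·e^(−0.0581·1/12) + 3.43·e^(−0.0581·7/12) + 3.43·e^(−0.0581·8/12)
I = 3.4134 + 3.3157 + 3.2997 = 10.0288
F = (S − I)·e^(rT) = (459.25 − 10.0288) · e^(0.0581·10/12)
= 449.2212 · e^0.048417 = 449.2212 × 1.049608 = S$471.51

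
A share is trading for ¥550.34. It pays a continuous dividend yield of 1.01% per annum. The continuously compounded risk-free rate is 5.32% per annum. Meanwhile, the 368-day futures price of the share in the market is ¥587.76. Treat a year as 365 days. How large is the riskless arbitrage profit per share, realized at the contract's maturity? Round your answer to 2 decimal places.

¥12.98 per share

Fair futures: F* = S·e^(carry·T), with carry = (r − q) = 0.0532 − 0.0101 = 0.0431
F* = 550.34 · e^(0.0431 × 368/365) = 550.34 · e^0.043454 = 550.34 × 1.044412 = ¥574.7817
Market ¥587.76 > fair ¥574.7817: forward overpriced → cash-and-carry (buy spot, short the forward).
At maturity, profit = |F_mkt − F*| = |587.76 − 574.7817| = ¥12.98 per share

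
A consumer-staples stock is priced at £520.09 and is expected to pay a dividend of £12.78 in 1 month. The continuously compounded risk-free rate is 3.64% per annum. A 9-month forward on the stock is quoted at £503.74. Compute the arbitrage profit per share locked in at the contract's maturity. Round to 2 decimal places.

PV(dividends) I = 12.78·e^(−0.0364·1/12) = 12.7413
Fair forward F* = (S − I)·e^(rT) = (520.09 − 12.7413)·e^0.027300 = 507.3487 × 1.027676 = 521.3901
Market £503.74 < fair 521.3901: forward underpriced → reverse cash-and-carry (short the stock, invest proceeds at r, pay the dividends, go long the forward).
Profit at T = |F_mkt − F*| = |503.74 − 521.3901| = £17.65 per share

£17.65 per share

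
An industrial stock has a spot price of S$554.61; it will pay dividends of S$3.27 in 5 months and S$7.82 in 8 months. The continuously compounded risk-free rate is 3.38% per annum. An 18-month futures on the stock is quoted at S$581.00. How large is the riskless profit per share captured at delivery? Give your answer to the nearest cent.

PV(dividends) I = 3.27·e^(−0.0338·5/12) + 7.82·e^(−0.0338·8/12) = 10.8700
Fair futures F* = (S − I)·e^(rT) = (554.61 − 10.8700)·e^0.050700 = 543.7400 × 1.052007 = 572.0183
Market S$581.00 > fair 572.0183: forward overpriced → cash-and-carry (borrow at r, buy the stock and collect the dividends, short the forward).
Profit at T = |F_mkt − F*| = |581.00 − 572.0183| = S$8.98 per share

S$8.98 per share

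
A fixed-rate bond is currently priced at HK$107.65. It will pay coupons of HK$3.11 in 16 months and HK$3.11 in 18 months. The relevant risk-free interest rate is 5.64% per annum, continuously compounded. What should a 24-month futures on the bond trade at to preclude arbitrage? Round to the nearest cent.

HK$114.08

PV(coupons) I = 3.11·e^(−0.0564·16/12) + 3.11·e^(−0.0564·18/12)
I = 2.8847 + 2.8577 = 5.7424
F = (S − I)·e^(rT) = (107.65 − 5.7424) · e^(0.0564·24/12)
= 101.9076 · e^0.112800 = 101.9076 × 1.119408 = HK$114.08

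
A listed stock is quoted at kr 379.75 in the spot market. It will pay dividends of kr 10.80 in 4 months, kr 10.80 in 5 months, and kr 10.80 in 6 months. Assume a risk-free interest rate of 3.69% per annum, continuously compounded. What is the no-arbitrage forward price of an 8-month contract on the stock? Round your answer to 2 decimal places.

kr 356.51

PV(dividends) I = 10.80·e^(−0.0369·4/12) + 10.80·e^(−0.0369·5/12) + 10.80·e^(−0.0369·6/12)
I = 10.6680 + 10.6352 + 10.6026 = 31.9058
F = (S − I)·e^(rT) = (379.75 − 31.9058) · e^(0.0369·8/12)
= 347.8442 · e^0.024600 = 347.8442 × 1.024905 = kr 356.51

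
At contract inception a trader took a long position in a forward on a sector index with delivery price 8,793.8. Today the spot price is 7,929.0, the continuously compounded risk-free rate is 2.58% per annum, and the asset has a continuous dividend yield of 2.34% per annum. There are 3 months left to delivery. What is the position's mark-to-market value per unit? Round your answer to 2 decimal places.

Current fair forward for the remaining 3 months: F = S·e^((r − q)·T), (r − q) = 0.0258 − 0.0234 = 0.0024
F = 7929.0 · e^(0.0024 × 3/12) = 7929.0 × 1.00060018 = 7933.7588
Value of long forward = (F − K)·e^(−rT) = (7933.7588 − 8793.8) · e^(−0.0258·3/12)
= -860.0412 × 0.99357076 = -854.51

-854.51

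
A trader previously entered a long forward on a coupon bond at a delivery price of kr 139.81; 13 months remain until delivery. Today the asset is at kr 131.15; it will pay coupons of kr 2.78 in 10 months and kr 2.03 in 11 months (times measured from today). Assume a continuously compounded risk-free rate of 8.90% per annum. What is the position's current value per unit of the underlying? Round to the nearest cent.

PV(remaining coupons) I = 2.78·e^(−0.0890·10/12) + 2.03·e^(−0.0890·11/12) = 4.4522
Current forward F = (S − I)·e^(rT) = (131.15 − 4.4522)·e^(0.0890·13/12) = 126.6978 × 1.101218 = 139.5219
Value (long) = (F − K)·e^(−rT) = (139.5219 − 139.81) × 0.908086 = -0.2616
Value = -kr 0.26

-kr 0.26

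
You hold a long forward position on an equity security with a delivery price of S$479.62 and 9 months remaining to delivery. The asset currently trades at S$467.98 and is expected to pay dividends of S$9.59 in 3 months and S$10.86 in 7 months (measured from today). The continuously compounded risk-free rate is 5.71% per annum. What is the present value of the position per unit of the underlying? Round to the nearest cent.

-S$11.49

PV(remaining dividends) I = 9.59·e^(−0.0571·3/12) + 10.86·e^(−0.0571·7/12) = 19.9583
Current forward F = (S − I)·e^(rT) = (467.98 − 19.9583)·e^(0.0571·9/12) = 448.0217 × 1.043755 = 467.6249
Value (long) = (F − K)·e^(−rT) = (467.6249 − 479.62) × 0.958079 = -11.4923
Value = -S$11.49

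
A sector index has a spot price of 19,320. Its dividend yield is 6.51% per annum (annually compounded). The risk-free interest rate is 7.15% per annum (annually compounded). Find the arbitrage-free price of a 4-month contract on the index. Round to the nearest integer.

19,359

F = S · (1+r)^T / (1+q)^T
= 19320 × 1.023287 / 1.021245 = 19320 × 1.002000
F = 19,359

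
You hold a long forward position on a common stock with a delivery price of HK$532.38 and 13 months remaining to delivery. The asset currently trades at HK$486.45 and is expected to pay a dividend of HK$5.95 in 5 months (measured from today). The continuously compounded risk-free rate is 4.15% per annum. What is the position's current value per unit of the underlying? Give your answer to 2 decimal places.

-HK$28.37

PV(remaining dividends) I = 5.95·e^(−0.0415·5/12) = 5.8480
Current forward F = (S − I)·e^(rT) = (486.45 − 5.8480)·e^(0.0415·13/12) = 480.6020 × 1.045984 = 502.7020
Value (long) = (F − K)·e^(−rT) = (502.7020 − 532.38) × 0.956037 = -28.3733
Value = -HK$28.37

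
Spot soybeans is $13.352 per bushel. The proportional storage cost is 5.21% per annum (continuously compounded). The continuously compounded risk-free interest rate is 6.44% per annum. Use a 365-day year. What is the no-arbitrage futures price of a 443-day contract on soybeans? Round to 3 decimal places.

Net carry = r + u − y = 0.0644 + 0.0521 − 0.0000 = 0.1165
F = S·e^((r+u−y)T) = 13.352 · e^(0.1165 × 443/365) = 13.352 · e^0.141396
= 13.352 × 1.151881 = $15.380 per bushel

$15.380 per bushel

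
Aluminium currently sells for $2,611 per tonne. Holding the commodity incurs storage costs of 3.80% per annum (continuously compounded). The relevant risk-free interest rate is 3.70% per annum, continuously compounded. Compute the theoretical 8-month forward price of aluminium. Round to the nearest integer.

Net carry = r + u − y = 0.0370 + 0.0380 − 0.0000 = 0.0750
F = S·e^((r+u−y)T) = 2611 · e^(0.0750 × 8/12) = 2611 · e^0.050000
= 2611 × 1.051271 = $2,745 per tonne

$2,745 per tonne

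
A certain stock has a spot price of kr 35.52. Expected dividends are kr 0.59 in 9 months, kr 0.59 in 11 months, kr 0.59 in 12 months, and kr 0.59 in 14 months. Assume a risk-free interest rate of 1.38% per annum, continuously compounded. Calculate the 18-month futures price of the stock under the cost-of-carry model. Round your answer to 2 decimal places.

PV(dividends) I = 0.59·e^(−0.0138·9/12) + 0.59·e^(−0.0138·11/12) + 0.59·e^(−0.0138·12/12) + 0.59·e^(−0.0138·14/12)
I = 0.5839 + 0.5826 + 0.5819 + 0.5806 = 2.3290
F = (S − I)·e^(rT) = (35.52 − 2.3290) · e^(0.0138·18/12)
= 33.1910 · e^0.020700 = 33.1910 × 1.020916 = kr 33.89

kr 33.89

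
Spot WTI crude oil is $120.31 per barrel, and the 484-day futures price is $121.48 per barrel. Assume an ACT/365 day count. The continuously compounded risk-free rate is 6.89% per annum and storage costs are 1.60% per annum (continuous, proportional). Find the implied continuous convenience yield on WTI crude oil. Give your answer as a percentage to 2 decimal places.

F = S·e^((r+u−y)T) ⇒ (r+u−y) = ln(F/S)/T
ln(121.48/120.31) = 0.009678; /T ⇒ 0.007298
y = r + u − ln(F/S)/T = 0.0689 + 0.0160 − 0.007298 = 0.077602
y = 7.76%

7.76%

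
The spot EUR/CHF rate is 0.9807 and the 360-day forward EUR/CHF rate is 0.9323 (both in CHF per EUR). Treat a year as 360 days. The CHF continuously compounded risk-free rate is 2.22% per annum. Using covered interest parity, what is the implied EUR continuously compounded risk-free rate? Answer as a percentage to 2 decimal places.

F = S·e^((r_CHF − r_EUR)T) ⇒ r_EUR = r_CHF − ln(F/S)/T
ln(0.9323/0.9807) = -0.050612; /(360/360) = -0.050612
r_EUR = 0.0222 + 0.050612 = 0.072812
r_EUR = 7.28%

7.28%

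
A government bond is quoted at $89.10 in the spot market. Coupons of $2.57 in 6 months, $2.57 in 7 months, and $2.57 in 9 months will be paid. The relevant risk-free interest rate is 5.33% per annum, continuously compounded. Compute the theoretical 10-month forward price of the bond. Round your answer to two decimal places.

$85.34

PV(coupons) I = 2.57·e^(−0.0533·6/12) + 2.57·e^(−0.0533·7/12) + 2.57·e^(−0.0533·9/12)
I = 2.5024 + 2.4913 + 2.4693 = 7.4630
F = (S − I)·e^(rT) = (89.10 − 7.4630) · e^(0.0533·10/12)
= 81.6370 · e^0.044417 = 81.6370 × 1.045418 = $85.34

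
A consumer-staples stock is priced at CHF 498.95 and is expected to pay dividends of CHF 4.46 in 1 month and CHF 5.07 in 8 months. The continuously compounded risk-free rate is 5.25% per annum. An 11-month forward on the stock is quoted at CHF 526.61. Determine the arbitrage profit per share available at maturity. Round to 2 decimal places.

CHF 12.86 per share

PV(dividends) I = 4.46·e^(−0.0525·1/12) + 5.07·e^(−0.0525·8/12) = 9.3361
Fair forward F* = (S − I)·e^(rT) = (498.95 − 9.3361)·e^0.048125 = 489.6139 × 1.049302 = 513.7528
Market CHF 526.61 > fair 513.7528: forward overpriced → cash-and-carry (borrow at r, buy the stock and collect the dividends, short the forward).
Profit at T = |F_mkt − F*| = |526.61 − 513.7528| = CHF 12.86 per share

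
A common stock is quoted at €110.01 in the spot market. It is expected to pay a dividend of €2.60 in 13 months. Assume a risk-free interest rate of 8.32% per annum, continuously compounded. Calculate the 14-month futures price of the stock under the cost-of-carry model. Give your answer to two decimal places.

PV(dividends) I = 2.60·e^(−0.0832·13/12)
I = 2.3759
F = (S − I)·e^(rT) = (110.01 − 2.3759) · e^(0.0832·14/12)
= 107.6341 · e^0.097067 = 107.6341 × 1.101934 = €118.61

€118.61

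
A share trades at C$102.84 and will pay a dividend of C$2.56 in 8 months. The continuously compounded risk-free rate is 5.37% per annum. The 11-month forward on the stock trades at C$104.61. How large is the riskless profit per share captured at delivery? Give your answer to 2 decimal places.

PV(dividends) I = 2.56·e^(−0.0537·8/12) = 2.4700
Fair forward F* = (S − I)·e^(rT) = (102.84 − 2.4700)·e^0.049225 = 100.3700 × 1.050457 = 105.4344
Market C$104.61 < fair 105.4344: forward underpriced → reverse cash-and-carry (short the stock, invest proceeds at r, pay the dividends, go long the forward).
Profit at T = |F_mkt − F*| = |104.61 − 105.4344| = C$0.82 per share

C$0.82 per share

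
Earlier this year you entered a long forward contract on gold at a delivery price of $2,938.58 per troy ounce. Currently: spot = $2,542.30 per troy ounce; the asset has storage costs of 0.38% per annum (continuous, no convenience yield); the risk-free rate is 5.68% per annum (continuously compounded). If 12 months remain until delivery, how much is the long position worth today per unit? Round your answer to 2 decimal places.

Current fair forward for the remaining 12 months: F = S·e^((r + u)·T), (r + u) = 0.0568 + 0.0038 = 0.0606
F = 2542.30 · e^(0.0606 × 12/12) = 2542.30 × 1.06247384 = 2701.1272
Value of long forward = (F − K)·e^(−rT) = (2701.1272 − 2938.58) · e^(−0.0568·12/12)
= -237.4528 × 0.94478301 = -224.34

-$224.34 per troy ounce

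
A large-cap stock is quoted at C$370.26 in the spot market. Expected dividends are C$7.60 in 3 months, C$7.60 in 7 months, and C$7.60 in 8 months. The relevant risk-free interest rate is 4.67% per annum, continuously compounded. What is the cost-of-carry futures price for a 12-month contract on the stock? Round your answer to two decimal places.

C$364.62

PV(dividends) I = 7.60·e^(−0.0467·3/12) + 7.60·e^(−0.0467·7/12) + 7.60·e^(−0.0467·8/12)
I = 7.5118 + 7.3958 + 7.3670 = 22.2746
F = (S − I)·e^(rT) = (370.26 − 22.2746) · e^(0.0467·12/12)
= 347.9854 · e^0.046700 = 347.9854 × 1.047808 = C$364.62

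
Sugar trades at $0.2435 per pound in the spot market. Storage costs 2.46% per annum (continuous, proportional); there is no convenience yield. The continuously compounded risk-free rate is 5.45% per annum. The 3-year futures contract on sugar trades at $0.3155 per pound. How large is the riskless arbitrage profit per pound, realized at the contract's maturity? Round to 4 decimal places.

$0.0068 per pound

Fair futures: F* = S·e^(carry·T), with carry = (r + u) = 0.0545 + 0.0246 = 0.0791
F* = 0.2435 · e^(0.0791 × 3) = 0.2435 · e^0.237300 = 0.2435 × 1.267821 = $0.3087
Market $0.3155 > fair $0.3087: forward overpriced → cash-and-carry (buy spot, short the forward).
At maturity, profit = |F_mkt − F*| = |0.3155 − 0.3087| = $0.0068 per pound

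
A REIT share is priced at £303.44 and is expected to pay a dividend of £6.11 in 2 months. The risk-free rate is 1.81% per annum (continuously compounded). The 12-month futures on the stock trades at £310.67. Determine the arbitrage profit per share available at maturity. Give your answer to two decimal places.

£7.89 per share

PV(dividends) I = 6.11·e^(−0.0181·2/12) = 6.0916
Fair futures F* = (S − I)·e^(rT) = (303.44 − 6.0916)·e^0.018100 = 297.3484 × 1.018265 = 302.7795
Market £310.67 > fair 302.7795: forward overpriced → cash-and-carry (borrow at r, buy the stock and collect the dividends, short the forward).
Profit at T = |F_mkt − F*| = |310.67 − 302.7795| = £7.89 per share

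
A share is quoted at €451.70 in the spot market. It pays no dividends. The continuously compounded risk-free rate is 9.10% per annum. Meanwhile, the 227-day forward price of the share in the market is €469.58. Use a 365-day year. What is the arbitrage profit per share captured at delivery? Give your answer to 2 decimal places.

€8.42 per share

Fair forward: F* = S·e^(carry·T), with carry = r = 0.0910
F* = 451.70 · e^(0.0910 × 227/365) = 451.70 · e^0.056595 = 451.70 × 1.058227 = €478.0011
Market €469.58 < fair €478.0011: forward underpriced → reverse cash-and-carry (short spot, go long the forward).
At maturity, profit = |F_mkt − F*| = |469.58 − 478.0011| = €8.42 per share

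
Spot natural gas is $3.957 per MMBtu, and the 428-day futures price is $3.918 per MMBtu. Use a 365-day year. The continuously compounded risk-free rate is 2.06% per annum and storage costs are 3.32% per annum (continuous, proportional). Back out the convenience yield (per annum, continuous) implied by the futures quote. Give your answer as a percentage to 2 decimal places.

6.22%

F = S·e^((r+u−y)T) ⇒ (r+u−y) = ln(F/S)/T
ln(3.918/3.957) = -0.009905; /T ⇒ -0.008447
y = r + u − ln(F/S)/T = 0.0206 + 0.0332 + 0.008447 = 0.062247
y = 6.22%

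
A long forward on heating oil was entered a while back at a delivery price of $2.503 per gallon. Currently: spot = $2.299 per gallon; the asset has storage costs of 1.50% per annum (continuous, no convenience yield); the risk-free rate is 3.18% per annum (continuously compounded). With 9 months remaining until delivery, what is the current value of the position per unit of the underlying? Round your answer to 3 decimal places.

Current fair forward for the remaining 9 months: F = S·e^((r + u)·T), (r + u) = 0.0318 + 0.0150 = 0.0468
F = 2.299 · e^(0.0468 × 9/12) = 2.299 × 1.035723 = 2.3811
Value of long forward = (F − K)·e^(−rT) = (2.3811 − 2.503) · e^(−0.0318·9/12)
= -0.1219 × 0.976432 = -0.119

-$0.119 per gallon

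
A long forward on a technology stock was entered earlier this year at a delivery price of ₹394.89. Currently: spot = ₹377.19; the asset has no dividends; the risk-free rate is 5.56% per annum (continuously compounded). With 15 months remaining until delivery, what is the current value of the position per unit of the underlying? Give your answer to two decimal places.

₹8.81

Current fair forward for the remaining 15 months: F = S·e^(r·T), r = 0.0556
F = 377.19 · e^(0.0556 × 15/12) = 377.19 × 1.071972 = 404.3371
Value of long forward = (F − K)·e^(−rT) = (404.3371 − 394.89) · e^(−0.0556·15/12)
= 9.4471 × 0.932860 = 8.81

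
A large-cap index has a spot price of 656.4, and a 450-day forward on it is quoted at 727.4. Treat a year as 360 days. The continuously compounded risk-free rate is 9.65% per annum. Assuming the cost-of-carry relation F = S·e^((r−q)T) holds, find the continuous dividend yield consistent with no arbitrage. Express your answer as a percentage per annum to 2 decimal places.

1.43%

From F = S·e^((r−q)T): (r − q) = ln(F/S)/T
ln(727.4/656.4) = ln(1.108166) = 0.102706
(r − q) = 0.102706 / (450/360) = 0.082165
q = r − ln(F/S)/T = 0.0965 − 0.082165 = 0.014335
q = 1.43%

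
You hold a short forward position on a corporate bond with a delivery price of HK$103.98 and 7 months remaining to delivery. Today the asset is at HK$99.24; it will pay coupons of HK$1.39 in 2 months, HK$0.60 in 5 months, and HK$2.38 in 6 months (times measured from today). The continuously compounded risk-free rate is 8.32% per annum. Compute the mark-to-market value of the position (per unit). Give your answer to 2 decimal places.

PV(remaining coupons) I = 1.39·e^(−0.0832·2/12) + 0.60·e^(−0.0832·5/12) + 2.38·e^(−0.0832·6/12) = 4.2334
Current forward F = (S − I)·e^(rT) = (99.24 − 4.2334)·e^(0.0832·7/12) = 95.0066 × 1.049730 = 99.7313
Value (long) = (F − K)·e^(−rT) = (99.7313 − 103.98) × 0.952626 = -4.0474
Short position value = −(long value) = HK$4.05

HK$4.05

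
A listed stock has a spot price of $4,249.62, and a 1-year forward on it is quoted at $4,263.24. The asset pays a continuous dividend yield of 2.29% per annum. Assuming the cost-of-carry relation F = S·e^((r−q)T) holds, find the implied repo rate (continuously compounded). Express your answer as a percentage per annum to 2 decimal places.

From F = S·e^((r−q)T): (r − q) = ln(F/S)/T
ln(4263.24/4249.62) = ln(1.003205) = 0.003200
(r − q) = 0.003200 / (12/12) = 0.003200
r = ln(F/S)/T + q = 0.003200 + 0.0229 = 0.026100
r = 2.61%

2.61%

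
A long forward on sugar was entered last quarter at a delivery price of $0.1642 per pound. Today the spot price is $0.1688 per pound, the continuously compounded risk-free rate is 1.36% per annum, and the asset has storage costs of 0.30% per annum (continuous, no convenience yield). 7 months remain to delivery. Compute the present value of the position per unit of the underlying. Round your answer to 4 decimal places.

Current fair forward for the remaining 7 months: F = S·e^((r + u)·T), (r + u) = 0.0136 + 0.0030 = 0.0166
F = 0.1688 · e^(0.0166 × 7/12) = 0.1688 × 1.009730 = 0.1704
Value of long forward = (F − K)·e^(−rT) = (0.1704 − 0.1642) · e^(−0.0136·7/12)
= 0.0062 × 0.992098 = 0.0062

$0.0062 per pound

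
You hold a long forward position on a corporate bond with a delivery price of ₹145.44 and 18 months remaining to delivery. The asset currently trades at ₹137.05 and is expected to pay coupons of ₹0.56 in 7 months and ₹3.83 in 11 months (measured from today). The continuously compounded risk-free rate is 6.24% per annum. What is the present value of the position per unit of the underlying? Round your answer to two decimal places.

PV(remaining coupons) I = 0.56·e^(−0.0624·7/12) + 3.83·e^(−0.0624·11/12) = 4.1571
Current forward F = (S − I)·e^(rT) = (137.05 − 4.1571)·e^(0.0624·18/12) = 132.8929 × 1.098120 = 145.9324
Value (long) = (F − K)·e^(−rT) = (145.9324 − 145.44) × 0.910647 = 0.4484
Value = ₹0.45

₹0.45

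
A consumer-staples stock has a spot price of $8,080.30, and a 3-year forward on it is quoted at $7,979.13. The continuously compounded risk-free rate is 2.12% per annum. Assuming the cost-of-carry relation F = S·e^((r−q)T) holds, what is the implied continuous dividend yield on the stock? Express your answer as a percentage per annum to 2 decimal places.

From F = S·e^((r−q)T): (r − q) = ln(F/S)/T
ln(7979.13/8080.30) = ln(0.987479) = -0.012600
(r − q) = -0.012600 / (3) = -0.004200
q = r − ln(F/S)/T = 0.0212 + 0.004200 = 0.025400
q = 2.54%

2.54%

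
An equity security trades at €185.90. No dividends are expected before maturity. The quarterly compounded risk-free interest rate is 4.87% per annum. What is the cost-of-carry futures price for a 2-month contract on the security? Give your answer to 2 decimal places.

€187.41

F = S · (1+r/4)^(4T)
= 185.90 × 1.008100
F = €187.41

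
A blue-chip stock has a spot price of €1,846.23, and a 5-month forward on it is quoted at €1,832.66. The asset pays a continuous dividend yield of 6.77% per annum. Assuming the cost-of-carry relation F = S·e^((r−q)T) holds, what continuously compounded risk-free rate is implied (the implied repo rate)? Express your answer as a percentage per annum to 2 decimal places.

From F = S·e^((r−q)T): (r − q) = ln(F/S)/T
ln(1832.66/1846.23) = ln(0.992650) = -0.007377
(r − q) = -0.007377 / (5/12) = -0.017705
r = ln(F/S)/T + q = -0.017705 + 0.0677 = 0.049995
r = 5.00%

5.00%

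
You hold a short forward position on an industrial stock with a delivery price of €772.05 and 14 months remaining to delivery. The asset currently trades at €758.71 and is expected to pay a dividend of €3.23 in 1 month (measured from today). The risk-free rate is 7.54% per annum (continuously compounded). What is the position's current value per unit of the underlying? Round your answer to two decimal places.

-€48.46

PV(remaining dividends) I = 3.23·e^(−0.0754·1/12) = 3.2098
Current forward F = (S − I)·e^(rT) = (758.71 − 3.2098)·e^(0.0754·14/12) = 755.5002 × 1.091952 = 824.9700
Value (long) = (F − K)·e^(−rT) = (824.9700 − 772.05) × 0.915791 = 48.4637
Short position value = −(long value) = -€48.46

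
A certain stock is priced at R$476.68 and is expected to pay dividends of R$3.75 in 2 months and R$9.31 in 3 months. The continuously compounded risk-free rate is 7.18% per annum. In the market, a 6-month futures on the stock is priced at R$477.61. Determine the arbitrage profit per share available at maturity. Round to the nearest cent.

PV(dividends) I = 3.75·e^(−0.0718·2/12) + 9.31·e^(−0.0718·3/12) = 12.8498
Fair futures F* = (S − I)·e^(rT) = (476.68 − 12.8498)·e^0.035900 = 463.8302 × 1.036552 = 480.7841
Market R$477.61 < fair 480.7841: forward underpriced → reverse cash-and-carry (short the stock, invest proceeds at r, pay the dividends, go long the forward).
Profit at T = |F_mkt − F*| = |477.61 − 480.7841| = R$3.17 per share

R$3.17 per share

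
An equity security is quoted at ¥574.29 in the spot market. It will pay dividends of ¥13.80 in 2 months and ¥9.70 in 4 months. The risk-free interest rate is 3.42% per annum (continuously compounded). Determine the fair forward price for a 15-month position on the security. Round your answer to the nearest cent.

¥575.04

PV(dividends) I = 13.80·e^(−0.0342·2/12) + 9.70·e^(−0.0342·4/12)
I = 13.7216 + 9.5900 = 23.3116
F = (S − I)·e^(rT) = (574.29 − 23.3116) · e^(0.0342·15/12)
= 550.9784 · e^0.042750 = 550.9784 × 1.043677 = ¥575.04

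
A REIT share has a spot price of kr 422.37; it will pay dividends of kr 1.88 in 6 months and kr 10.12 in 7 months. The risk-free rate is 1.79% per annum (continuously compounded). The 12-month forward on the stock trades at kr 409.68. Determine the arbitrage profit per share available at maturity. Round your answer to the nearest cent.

kr 8.23 per share

PV(dividends) I = 1.88·e^(−0.0179·6/12) + 10.12·e^(−0.0179·7/12) = 11.8781
Fair forward F* = (S − I)·e^(rT) = (422.37 − 11.8781)·e^0.017900 = 410.4919 × 1.018061 = 417.9058
Market kr 409.68 < fair 417.9058: forward underpriced → reverse cash-and-carry (short the stock, invest proceeds at r, pay the dividends, go long the forward).
Profit at T = |F_mkt − F*| = |409.68 − 417.9058| = kr 8.23 per share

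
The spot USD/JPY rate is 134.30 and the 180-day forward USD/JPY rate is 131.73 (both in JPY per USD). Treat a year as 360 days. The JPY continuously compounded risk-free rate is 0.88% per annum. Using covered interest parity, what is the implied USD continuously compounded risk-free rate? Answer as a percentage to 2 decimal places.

F = S·e^((r_JPY − r_USD)T) ⇒ r_USD = r_JPY − ln(F/S)/T
ln(131.73/134.30) = -0.019322; /(180/360) = -0.038644
r_USD = 0.0088 + 0.038644 = 0.047444
r_USD = 4.74%

4.74%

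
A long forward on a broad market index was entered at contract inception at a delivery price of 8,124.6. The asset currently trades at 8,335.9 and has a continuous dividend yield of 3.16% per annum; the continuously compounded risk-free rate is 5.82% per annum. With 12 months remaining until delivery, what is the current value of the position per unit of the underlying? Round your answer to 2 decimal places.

Current fair forward for the remaining 12 months: F = S·e^((r − q)·T), (r − q) = 0.0582 − 0.0316 = 0.0266
F = 8335.9 · e^(0.0266 × 12/12) = 8335.9 × 1.02695694 = 8560.6104
Value of long forward = (F − K)·e^(−rT) = (8560.6104 − 8124.6) · e^(−0.0582·12/12)
= 436.0104 × 0.94346124 = 411.36

411.36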